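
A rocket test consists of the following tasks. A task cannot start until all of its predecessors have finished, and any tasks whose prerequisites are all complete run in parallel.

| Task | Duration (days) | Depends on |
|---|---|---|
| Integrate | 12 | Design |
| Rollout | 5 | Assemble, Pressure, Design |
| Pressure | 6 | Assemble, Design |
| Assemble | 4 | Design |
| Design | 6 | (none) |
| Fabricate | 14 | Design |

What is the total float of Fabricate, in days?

Design→Assemble→Pressure→Rollout = 6+4+6+5 = 21 sets the makespan at 21 days.
The longest chain containing Fabricate totals 20 days.
So Fabricate can slip 21 − 20 = 1 day.

1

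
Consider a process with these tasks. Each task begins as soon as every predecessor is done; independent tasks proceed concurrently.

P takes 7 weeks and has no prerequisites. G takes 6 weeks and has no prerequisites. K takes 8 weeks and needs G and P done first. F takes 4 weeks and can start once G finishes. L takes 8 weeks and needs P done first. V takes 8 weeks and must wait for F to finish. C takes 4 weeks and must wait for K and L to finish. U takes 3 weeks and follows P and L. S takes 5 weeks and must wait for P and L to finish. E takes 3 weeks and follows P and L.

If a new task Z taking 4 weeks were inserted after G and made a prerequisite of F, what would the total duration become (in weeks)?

Originally the process takes 20 weeks.
With Z inserted, F now waits for max(G, Z).
New critical path: G→Z→F→V = 6+4+4+8 = 22 ⇒ 22 weeks.

22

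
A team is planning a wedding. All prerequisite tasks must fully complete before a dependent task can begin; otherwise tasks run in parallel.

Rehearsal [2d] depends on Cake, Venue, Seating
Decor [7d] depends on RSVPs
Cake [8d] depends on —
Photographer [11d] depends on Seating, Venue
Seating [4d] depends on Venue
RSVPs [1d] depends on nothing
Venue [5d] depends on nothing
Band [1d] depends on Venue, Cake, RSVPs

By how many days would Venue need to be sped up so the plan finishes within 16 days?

4

Current finish: 20 days; target: 16.
Venue is on every critical path, so each day cut from Venue cuts the finish by one (this holds down to a finish of 16).
Need 20 − 16 = 4 days off Venue → Venue becomes 1 day, finish becomes 16.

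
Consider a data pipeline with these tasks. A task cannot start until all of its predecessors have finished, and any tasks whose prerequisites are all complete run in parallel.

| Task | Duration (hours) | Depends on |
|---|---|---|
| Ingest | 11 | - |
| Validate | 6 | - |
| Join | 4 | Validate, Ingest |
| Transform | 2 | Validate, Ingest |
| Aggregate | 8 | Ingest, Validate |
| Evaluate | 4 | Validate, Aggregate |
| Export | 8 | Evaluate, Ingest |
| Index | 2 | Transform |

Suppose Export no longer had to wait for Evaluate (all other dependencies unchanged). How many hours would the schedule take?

23

Original critical path: Ingest→Aggregate→Evaluate→Export = 11+8+4+8 = 31 ⇒ 31 hours.
Without Evaluate→Export, Export's earliest start moves from 23 to 11.
After: Ingest→Aggregate→Evaluate = 11+8+4 = 23 → 23 hours.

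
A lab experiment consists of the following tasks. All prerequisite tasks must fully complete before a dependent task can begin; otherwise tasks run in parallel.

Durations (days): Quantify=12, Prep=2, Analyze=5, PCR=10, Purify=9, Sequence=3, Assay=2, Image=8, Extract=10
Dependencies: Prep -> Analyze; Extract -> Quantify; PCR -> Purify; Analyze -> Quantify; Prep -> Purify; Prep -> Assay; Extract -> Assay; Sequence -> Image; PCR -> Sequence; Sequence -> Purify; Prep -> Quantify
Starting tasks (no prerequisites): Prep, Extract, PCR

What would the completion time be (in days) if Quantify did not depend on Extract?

22

Original critical path: Extract→Quantify = 10+12 = 22 ⇒ 22 days.
Without Extract→Quantify, Quantify's earliest start moves from 10 to 7.
After: PCR→Sequence→Purify = 10+3+9 = 22 → 22 days.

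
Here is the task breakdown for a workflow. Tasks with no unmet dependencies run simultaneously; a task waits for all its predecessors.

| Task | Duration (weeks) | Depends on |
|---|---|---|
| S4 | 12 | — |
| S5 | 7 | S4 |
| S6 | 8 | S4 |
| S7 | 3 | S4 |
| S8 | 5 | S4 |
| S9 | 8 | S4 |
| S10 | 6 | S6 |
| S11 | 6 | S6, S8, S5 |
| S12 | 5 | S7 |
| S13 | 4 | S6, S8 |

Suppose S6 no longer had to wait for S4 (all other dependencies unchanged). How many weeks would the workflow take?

25

Original critical path: S4→S6→S10 = 12+8+6 = 26 ⇒ 26 weeks.
Without S4→S6, S6's earliest start moves from 12 to 0.
New critical path: S4→S5→S11 = 12+7+6 = 25 ⇒ 25 weeks.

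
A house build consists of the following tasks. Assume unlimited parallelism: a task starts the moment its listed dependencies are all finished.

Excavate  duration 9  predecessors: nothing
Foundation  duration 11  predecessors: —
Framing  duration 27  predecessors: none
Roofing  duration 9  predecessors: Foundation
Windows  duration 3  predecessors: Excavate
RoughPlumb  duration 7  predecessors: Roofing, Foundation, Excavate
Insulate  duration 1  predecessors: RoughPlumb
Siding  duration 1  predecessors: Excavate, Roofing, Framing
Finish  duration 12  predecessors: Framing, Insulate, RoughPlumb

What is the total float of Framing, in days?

Foundation→Roofing→RoughPlumb→Insulate→Finish = 11+9+7+1+12 = 40 sets the makespan at 40 days.
Longest path through Framing: 39 days (earliest finish 27, latest finish 28).
Slack of Framing = 1 − 0 = 1 day.

1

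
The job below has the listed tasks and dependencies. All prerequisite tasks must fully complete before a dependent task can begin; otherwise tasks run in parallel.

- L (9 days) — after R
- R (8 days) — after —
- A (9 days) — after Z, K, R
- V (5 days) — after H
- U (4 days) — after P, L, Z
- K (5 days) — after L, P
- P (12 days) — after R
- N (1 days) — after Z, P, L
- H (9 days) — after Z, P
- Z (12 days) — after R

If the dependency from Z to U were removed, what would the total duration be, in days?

Before: longest chain R→P→K→A = 8+12+5+9 = 34, finish 34.
Dropping Z→U doesn't change U's earliest start (20); another predecessor still binds.
After: R→P→K→A = 8+12+5+9 = 34 → 34 days.

34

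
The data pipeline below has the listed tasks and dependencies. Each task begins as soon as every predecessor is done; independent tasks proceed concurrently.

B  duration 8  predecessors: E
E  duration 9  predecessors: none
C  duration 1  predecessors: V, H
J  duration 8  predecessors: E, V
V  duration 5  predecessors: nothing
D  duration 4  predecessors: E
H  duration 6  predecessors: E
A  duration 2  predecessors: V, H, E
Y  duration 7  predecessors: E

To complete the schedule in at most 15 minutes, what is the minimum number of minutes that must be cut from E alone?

2

Current finish: 17 minutes; target: 15.
E is on every critical path, so each minute cut from E cuts the finish by one (this holds down to a finish of 13).
Need 17 − 15 = 2 minutes off E → E becomes 7 minutes, finish becomes 15.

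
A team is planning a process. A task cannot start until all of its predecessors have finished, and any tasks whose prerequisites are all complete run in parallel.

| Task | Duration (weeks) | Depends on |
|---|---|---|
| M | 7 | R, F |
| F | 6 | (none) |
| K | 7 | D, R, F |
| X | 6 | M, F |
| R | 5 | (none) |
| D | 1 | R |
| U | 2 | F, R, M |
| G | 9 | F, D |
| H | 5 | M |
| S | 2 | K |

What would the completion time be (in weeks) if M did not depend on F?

18

Original critical path: F→M→X = 6+7+6 = 19 ⇒ 19 weeks.
Without F→M, M's earliest start moves from 6 to 5.
After: R→M→X = 5+7+6 = 18 → 18 weeks.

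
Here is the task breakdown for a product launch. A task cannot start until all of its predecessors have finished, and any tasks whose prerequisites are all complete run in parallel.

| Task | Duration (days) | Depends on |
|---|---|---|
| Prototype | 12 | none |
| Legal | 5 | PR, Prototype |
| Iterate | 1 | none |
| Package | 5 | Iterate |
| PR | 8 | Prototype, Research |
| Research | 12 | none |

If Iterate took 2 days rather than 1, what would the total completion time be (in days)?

Actual critical path: Research→PR→Legal = 12+8+5 = 25 ⇒ 25 days.
Iterate is off the critical path — its longest chain is 6 days, giving 19 of slack.
The critical path is still Research→PR→Legal; finish is now 25 days.

25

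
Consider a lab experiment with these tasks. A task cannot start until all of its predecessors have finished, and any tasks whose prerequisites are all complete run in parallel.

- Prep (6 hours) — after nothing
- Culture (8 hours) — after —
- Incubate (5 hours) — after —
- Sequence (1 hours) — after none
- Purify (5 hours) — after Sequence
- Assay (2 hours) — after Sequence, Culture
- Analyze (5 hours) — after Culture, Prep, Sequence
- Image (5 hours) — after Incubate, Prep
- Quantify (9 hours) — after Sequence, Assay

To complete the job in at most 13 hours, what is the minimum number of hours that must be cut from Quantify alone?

Current finish: 19 hours; target: 13.
Quantify is on every critical path, so each hour cut from Quantify cuts the finish by one (this holds down to a finish of 13).
Need 19 − 13 = 6 hours off Quantify → Quantify becomes 3 hours, finish becomes 13.

6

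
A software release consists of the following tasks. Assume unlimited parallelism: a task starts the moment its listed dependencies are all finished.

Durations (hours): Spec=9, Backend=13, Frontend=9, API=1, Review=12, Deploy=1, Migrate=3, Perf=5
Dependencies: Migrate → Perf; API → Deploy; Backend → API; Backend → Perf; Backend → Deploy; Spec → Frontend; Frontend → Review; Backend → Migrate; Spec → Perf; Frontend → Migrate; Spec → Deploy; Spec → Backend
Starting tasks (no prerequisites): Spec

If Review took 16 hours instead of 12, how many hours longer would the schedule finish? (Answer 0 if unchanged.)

4

As given, the longest chain is Spec→Frontend→Review = 9+9+12 = 30, so the finish is 30 hours.
Review is on the critical path; changing it to 16 makes that path 34 hours.
The critical path is still Spec→Frontend→Review; finish is now 34 hours.
Change in finish: 34 − 30 = +4 hours.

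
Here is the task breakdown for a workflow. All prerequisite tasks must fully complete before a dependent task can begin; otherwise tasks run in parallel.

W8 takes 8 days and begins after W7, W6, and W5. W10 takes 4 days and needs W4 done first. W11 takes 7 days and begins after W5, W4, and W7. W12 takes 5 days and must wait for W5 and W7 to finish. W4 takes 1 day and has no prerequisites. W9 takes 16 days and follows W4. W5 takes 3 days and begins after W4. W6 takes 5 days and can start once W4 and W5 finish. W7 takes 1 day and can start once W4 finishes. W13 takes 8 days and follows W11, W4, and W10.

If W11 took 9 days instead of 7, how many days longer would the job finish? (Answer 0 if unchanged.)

2

Baseline: W4→W5→W11→W13 = 1+3+7+8 = 19 → 19 days.
W11 lies on that path, so at 9 days the path becomes 21 days.
The critical path is still W4→W5→W11→W13; finish is now 21 days.
Change in finish: 21 − 19 = +2 days.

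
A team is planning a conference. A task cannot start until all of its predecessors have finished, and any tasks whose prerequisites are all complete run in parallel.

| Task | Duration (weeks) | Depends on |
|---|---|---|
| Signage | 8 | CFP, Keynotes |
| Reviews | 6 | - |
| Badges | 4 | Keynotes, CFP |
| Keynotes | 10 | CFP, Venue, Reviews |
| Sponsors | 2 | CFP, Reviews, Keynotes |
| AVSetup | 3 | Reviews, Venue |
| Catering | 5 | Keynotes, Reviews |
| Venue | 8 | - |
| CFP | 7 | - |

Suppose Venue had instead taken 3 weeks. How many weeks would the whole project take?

25

Baseline: Venue→Keynotes→Signage = 8+10+8 = 26 → 26 weeks.
Since Venue is critical, the -5 change carries straight to that chain (now 21 weeks).
Now CFP→Keynotes→Signage = 7+10+8 = 25 is longest, so the finish becomes 25 weeks.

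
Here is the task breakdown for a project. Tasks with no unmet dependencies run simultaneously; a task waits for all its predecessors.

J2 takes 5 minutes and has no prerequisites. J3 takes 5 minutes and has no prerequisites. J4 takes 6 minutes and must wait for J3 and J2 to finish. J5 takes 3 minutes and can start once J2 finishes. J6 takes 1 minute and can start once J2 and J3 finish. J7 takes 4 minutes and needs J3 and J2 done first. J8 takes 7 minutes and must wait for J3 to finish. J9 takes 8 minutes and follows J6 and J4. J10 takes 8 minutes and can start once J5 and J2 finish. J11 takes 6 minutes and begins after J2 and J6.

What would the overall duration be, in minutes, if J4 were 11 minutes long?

24

The binding path is J2→J4→J9 = 5+6+8 = 19; finish at 19 minutes.
J4 lies on that path, so at 11 minutes the path becomes 24 minutes.
No other chain overtakes it, so the finish is 24 minutes.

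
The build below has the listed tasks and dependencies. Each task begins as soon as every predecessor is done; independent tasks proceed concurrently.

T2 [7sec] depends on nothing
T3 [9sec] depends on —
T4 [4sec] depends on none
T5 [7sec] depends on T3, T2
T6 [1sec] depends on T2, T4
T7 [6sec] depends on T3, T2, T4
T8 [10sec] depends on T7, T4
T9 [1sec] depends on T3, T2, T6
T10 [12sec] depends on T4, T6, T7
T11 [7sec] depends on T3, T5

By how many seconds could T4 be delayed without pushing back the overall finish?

The longest chain is T3→T7→T10 = 9+6+12 = 27; overall finish 27 seconds.
The longest chain containing T4 totals 22 seconds.
So T4 can slip 9 − 4 = 5 seconds.

5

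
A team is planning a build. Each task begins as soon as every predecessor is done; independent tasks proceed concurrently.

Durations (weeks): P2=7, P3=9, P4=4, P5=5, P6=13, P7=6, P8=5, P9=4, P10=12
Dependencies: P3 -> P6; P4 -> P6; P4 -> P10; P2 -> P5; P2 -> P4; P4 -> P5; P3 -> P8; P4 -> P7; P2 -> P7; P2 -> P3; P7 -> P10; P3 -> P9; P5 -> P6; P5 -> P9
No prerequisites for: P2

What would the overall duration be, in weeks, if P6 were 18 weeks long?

Critical path before the change: P2→P3→P6 = 7+9+13 = 29 giving 29 weeks.
Since P6 is critical, the +5 change carries straight to that chain (now 34 weeks).
That remains the longest chain; total 34 weeks.

34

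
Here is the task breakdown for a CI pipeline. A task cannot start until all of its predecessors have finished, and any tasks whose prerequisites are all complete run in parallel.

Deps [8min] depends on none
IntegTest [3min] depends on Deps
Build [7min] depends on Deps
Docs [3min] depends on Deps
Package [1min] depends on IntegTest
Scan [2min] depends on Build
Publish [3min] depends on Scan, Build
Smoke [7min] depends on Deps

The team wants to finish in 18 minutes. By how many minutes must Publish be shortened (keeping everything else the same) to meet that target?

Current finish: 20 minutes; target: 18.
Publish is on every critical path, so each minute cut from Publish cuts the finish by one (this holds down to a finish of 18).
Need 20 − 18 = 2 minutes off Publish → Publish becomes 1 minute, finish becomes 18.

2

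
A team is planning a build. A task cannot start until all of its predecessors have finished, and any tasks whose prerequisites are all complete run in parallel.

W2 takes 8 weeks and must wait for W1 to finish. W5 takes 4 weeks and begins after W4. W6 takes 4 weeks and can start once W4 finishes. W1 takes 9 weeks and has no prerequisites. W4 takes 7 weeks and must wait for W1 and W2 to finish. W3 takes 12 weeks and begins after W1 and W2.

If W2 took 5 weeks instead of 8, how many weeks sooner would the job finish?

3

Critical path before the change: W1→W2→W3 = 9+8+12 = 29 giving 29 weeks.
W2 lies on that path, so at 5 weeks the path becomes 26 weeks.
That remains the longest chain; total 26 weeks.
Change in finish: 26 − 29 = -3 weeks.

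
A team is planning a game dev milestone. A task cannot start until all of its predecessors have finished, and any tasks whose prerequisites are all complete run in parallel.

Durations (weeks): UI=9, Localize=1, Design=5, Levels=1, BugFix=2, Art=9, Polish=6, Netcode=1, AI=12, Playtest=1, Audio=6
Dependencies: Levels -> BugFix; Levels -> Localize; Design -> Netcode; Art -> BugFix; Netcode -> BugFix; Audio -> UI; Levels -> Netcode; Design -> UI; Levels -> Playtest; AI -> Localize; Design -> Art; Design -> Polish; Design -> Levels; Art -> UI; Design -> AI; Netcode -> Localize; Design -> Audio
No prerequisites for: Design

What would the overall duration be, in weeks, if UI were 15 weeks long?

29

The binding path is Design→Art→UI = 5+9+9 = 23; finish at 23 weeks.
UI is on the critical path; changing it to 15 makes that path 29 weeks.
That remains the longest chain; total 29 weeks.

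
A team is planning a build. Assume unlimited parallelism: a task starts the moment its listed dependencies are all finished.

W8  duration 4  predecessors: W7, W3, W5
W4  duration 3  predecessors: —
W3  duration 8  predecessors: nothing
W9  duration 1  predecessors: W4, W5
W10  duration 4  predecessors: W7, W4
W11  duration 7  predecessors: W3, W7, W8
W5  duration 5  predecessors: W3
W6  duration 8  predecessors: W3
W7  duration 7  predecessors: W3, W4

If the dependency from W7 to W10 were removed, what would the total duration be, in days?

Original critical path: W3→W7→W8→W11 = 8+7+4+7 = 26 ⇒ 26 days.
Without W7→W10, W10's earliest start moves from 15 to 3.
The longest chain is now W3→W7→W8→W11 = 8+7+4+7 = 26, so the build takes 26 days.

26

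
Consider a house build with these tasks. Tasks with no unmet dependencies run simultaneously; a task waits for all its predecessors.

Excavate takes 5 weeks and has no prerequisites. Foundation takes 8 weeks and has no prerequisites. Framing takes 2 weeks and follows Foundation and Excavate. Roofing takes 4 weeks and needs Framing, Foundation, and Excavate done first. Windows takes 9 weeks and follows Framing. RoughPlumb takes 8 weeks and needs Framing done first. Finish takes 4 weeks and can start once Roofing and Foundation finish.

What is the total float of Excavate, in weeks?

Critical path: Foundation→Framing→Windows = 8+2+9 = 19, so the finish is 19 weeks.
Excavate finishes as early as 5 and must finish by 8.
Slack of Excavate = 3 − 0 = 3 weeks.

3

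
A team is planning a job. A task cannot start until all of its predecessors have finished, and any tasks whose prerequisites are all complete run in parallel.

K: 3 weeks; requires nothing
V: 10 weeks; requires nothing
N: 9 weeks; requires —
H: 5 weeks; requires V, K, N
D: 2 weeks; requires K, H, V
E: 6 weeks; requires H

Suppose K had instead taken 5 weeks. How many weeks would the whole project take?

Actual critical path: V→H→E = 10+5+6 = 21 ⇒ 21 weeks.
The longest path through K is only 14 weeks, so K has float 7.
That remains the longest chain; total 21 weeks.

21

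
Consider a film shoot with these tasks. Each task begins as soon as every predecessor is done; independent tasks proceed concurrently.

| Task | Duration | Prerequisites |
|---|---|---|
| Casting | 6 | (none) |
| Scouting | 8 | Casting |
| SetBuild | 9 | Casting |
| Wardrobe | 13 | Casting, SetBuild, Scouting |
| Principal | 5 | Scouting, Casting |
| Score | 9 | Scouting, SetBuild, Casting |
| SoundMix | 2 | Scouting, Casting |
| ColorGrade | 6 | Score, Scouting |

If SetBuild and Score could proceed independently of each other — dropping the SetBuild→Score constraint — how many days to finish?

29

Original critical path: Casting→SetBuild→Score→ColorGrade = 6+9+9+6 = 30 ⇒ 30 days.
Without SetBuild→Score, Score's earliest start moves from 15 to 14.
The longest chain is now Casting→Scouting→Score→ColorGrade = 6+8+9+6 = 29, so the plan takes 29 days.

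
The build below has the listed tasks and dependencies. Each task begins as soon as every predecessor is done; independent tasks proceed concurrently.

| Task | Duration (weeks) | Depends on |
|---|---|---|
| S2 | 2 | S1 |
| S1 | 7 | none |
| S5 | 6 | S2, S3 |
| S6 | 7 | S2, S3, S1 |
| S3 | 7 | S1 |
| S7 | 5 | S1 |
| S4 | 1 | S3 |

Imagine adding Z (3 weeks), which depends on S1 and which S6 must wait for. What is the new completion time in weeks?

21

Originally the build takes 21 weeks.
With Z inserted, S6 now waits for max(S2, S3, S1, Z).
New critical path: S1→S3→S6 = 7+7+7 = 21 ⇒ 21 weeks.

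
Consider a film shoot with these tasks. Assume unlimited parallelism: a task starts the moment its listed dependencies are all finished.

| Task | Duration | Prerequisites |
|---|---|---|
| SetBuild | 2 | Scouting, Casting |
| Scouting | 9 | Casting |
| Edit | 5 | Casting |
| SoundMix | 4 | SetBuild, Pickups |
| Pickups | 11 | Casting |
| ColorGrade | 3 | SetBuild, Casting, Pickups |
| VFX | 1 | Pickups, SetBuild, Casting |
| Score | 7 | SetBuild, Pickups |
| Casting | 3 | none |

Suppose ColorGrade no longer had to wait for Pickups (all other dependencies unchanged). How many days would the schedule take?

21

Before: longest chain Casting→Scouting→SetBuild→Score = 3+9+2+7 = 21, finish 21.
Dropping Pickups→ColorGrade doesn't change ColorGrade's earliest start (14); another predecessor still binds.
The longest chain is now Casting→Scouting→SetBuild→Score = 3+9+2+7 = 21, so the schedule takes 21 days.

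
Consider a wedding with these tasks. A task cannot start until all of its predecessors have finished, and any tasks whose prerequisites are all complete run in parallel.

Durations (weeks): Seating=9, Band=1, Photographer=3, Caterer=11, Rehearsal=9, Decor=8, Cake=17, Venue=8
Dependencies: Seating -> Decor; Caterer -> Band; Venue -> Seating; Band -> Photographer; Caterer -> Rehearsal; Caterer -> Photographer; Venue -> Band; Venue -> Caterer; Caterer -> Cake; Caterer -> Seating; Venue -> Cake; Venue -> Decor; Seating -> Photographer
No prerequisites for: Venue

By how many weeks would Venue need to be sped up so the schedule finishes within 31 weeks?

5

Current finish: 36 weeks; target: 31.
Venue is on every critical path, so each week cut from Venue cuts the finish by one (this holds down to a finish of 29).
Need 36 − 31 = 5 weeks off Venue → Venue becomes 3 weeks, finish becomes 31.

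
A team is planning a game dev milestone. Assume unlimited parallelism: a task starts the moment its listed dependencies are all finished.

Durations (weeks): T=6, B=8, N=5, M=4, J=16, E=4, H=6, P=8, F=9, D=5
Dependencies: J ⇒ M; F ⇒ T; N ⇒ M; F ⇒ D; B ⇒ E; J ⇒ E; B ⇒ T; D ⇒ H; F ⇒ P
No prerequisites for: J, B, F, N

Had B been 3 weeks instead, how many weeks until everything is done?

20

Baseline: J→M = 16+4 = 20 → 20 weeks.
The longest path through B is only 14 weeks, so B has float 6.
That remains the longest chain; total 20 weeks.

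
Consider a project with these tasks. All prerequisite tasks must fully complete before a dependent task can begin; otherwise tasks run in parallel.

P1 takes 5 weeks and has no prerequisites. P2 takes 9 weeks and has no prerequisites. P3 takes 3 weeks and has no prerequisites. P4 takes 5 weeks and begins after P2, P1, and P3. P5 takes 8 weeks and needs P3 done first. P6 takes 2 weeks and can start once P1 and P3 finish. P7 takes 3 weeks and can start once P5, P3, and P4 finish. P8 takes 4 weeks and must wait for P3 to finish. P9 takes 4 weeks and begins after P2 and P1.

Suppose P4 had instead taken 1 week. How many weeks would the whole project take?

14

The binding path is P2→P4→P7 = 9+5+3 = 17; finish at 17 weeks.
Since P4 is critical, the -4 change carries straight to that chain (now 13 weeks).
Now P3→P5→P7 = 3+8+3 = 14 is longest, so the finish becomes 14 weeks.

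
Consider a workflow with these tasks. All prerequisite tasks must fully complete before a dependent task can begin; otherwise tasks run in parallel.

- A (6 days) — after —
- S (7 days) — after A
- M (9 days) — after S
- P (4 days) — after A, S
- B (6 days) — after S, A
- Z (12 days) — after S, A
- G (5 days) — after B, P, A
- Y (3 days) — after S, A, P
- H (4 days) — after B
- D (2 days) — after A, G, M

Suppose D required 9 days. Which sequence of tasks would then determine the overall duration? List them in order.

A, S, B, G, D

As given, the longest chain is A→S→B→G→D = 6+7+6+5+2 = 26, so the finish is 26 days.
D is on the critical path; changing it to 9 makes that path 33 days.
The critical path is still A→S→B→G→D; finish is now 33 days.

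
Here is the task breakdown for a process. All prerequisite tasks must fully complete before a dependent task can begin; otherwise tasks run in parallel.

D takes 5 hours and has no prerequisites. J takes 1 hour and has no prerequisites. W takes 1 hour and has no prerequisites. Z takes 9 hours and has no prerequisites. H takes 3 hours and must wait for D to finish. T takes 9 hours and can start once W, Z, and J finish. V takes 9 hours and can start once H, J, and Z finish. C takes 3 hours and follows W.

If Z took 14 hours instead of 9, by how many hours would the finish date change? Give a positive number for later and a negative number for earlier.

Actual critical path: Z→T = 9+9 = 18 ⇒ 18 hours.
Z lies on that path, so at 14 hours the path becomes 23 hours.
That remains the longest chain; total 23 hours.
Change in finish: 23 − 18 = +5 hours.

5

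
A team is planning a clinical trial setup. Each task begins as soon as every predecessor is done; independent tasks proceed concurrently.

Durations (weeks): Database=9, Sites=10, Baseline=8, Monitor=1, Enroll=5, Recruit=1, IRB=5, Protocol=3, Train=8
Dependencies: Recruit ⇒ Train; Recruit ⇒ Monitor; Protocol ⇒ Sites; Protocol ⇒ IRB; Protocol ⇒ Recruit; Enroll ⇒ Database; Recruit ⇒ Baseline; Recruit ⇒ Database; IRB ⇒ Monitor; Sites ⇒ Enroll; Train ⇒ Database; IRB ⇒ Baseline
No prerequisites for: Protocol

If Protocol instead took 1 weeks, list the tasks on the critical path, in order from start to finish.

Protocol, Sites, Enroll, Database

Critical path before the change: Protocol→Sites→Enroll→Database = 3+10+5+9 = 27 giving 27 weeks.
Since Protocol is critical, the -2 change carries straight to that chain (now 25 weeks).
No other chain overtakes it, so the finish is 25 weeks.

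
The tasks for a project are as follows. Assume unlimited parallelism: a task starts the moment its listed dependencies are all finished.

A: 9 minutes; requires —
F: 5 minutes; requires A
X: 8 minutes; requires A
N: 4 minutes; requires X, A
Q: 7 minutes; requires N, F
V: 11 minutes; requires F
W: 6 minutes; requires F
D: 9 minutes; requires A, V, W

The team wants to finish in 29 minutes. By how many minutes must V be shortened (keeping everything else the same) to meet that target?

Current finish: 34 minutes; target: 29.
V is on every critical path, so each minute cut from V cuts the finish by one (this holds down to a finish of 29).
Need 34 − 29 = 5 minutes off V → V becomes 6 minutes, finish becomes 29.

5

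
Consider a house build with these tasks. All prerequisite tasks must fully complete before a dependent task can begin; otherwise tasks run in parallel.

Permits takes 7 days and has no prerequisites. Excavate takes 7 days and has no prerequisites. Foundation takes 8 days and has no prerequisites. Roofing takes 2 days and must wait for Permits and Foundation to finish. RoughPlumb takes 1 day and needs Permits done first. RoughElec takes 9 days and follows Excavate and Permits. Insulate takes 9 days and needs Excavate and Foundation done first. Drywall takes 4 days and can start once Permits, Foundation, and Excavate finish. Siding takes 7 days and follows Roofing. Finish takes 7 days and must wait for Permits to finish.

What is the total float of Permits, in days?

1

Foundation→Roofing→Siding = 8+2+7 = 17 sets the makespan at 17 days.
Permits finishes as early as 7 and must finish by 8.
Slack of Permits = 1 − 0 = 1 day.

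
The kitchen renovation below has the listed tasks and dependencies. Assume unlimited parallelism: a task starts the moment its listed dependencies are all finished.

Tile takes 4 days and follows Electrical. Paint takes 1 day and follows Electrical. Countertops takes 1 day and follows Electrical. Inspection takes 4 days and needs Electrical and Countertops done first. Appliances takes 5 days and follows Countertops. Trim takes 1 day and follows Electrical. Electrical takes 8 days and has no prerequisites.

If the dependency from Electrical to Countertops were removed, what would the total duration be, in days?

Original critical path: Electrical→Countertops→Appliances = 8+1+5 = 14 ⇒ 14 days.
Without Electrical→Countertops, Countertops's earliest start moves from 8 to 0.
After: Electrical→Tile = 8+4 = 12 → 12 days.

12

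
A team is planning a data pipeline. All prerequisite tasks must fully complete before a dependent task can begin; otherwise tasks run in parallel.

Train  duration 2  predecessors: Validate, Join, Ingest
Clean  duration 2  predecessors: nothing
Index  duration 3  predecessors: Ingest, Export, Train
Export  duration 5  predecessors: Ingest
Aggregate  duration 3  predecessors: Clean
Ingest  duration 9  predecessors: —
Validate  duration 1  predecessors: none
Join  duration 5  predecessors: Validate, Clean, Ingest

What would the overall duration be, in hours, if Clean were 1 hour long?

19

Actual critical path: Ingest→Join→Train→Index = 9+5+2+3 = 19 ⇒ 19 hours.
Clean is off the critical path — its longest chain is 12 hours, giving 7 of slack.
No other chain overtakes it, so the finish is 19 hours.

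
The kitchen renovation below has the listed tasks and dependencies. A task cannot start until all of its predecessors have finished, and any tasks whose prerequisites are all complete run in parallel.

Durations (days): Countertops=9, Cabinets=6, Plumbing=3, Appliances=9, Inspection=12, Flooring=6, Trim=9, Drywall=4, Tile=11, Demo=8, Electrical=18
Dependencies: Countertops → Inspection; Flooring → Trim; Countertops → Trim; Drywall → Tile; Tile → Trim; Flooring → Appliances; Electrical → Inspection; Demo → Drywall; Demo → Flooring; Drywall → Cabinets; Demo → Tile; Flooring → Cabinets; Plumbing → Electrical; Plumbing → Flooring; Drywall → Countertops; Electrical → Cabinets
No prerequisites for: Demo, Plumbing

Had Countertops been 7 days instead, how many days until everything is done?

Critical path before the change: Demo→Drywall→Countertops→Inspection = 8+4+9+12 = 33 giving 33 days.
Countertops is on the critical path; changing it to 7 makes that path 31 days.
Now Plumbing→Electrical→Inspection = 3+18+12 = 33 is longest, so the finish becomes 33 days.

33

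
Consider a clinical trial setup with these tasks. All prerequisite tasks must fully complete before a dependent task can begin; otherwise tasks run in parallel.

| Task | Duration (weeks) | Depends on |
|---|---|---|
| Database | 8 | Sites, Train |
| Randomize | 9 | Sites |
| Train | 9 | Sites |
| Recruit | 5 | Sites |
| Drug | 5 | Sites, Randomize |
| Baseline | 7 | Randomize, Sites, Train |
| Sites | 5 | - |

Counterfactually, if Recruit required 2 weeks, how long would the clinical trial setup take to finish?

The binding path is Sites→Train→Database = 5+9+8 = 22; finish at 22 weeks.
Recruit has 12 weeks of float (longest path through it is 10).
The critical path is still Sites→Train→Database; finish is now 22 weeks.

22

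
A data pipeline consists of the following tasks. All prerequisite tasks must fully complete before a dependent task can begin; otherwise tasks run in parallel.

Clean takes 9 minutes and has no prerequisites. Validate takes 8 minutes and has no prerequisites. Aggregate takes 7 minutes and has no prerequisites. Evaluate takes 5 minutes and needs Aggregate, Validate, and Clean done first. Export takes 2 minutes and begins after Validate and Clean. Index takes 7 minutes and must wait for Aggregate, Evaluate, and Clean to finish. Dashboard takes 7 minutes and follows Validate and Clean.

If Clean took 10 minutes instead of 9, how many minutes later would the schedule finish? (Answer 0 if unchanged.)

1

Actual critical path: Clean→Evaluate→Index = 9+5+7 = 21 ⇒ 21 minutes.
Since Clean is critical, the +1 change carries straight to that chain (now 22 minutes).
That remains the longest chain; total 22 minutes.
Change in finish: 22 − 21 = +1 minutes.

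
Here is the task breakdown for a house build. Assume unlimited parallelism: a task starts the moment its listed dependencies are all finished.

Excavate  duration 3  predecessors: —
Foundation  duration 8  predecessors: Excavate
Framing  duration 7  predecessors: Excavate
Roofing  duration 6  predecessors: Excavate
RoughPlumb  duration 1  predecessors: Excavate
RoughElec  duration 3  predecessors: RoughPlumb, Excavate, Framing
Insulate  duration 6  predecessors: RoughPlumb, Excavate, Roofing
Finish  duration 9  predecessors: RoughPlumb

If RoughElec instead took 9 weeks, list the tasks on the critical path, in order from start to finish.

As given, the longest chain is Excavate→Roofing→Insulate = 3+6+6 = 15, so the finish is 15 weeks.
RoughElec has 2 weeks of float (longest path through it is 13).
The binding chain switches to Excavate→Framing→RoughElec = 3+7+9 = 19; finish 19 weeks.

Excavate, Framing, RoughElec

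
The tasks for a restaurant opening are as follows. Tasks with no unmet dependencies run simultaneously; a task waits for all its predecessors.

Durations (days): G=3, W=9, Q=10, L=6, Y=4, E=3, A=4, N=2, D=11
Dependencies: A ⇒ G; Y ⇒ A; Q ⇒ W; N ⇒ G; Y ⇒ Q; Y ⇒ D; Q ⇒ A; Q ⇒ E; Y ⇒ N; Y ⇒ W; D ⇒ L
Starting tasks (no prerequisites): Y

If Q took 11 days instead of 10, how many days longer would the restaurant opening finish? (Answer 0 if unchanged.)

1

As given, the longest chain is Y→Q→W = 4+10+9 = 23, so the finish is 23 days.
Since Q is critical, the +1 change carries straight to that chain (now 24 days).
The critical path is still Y→Q→W; finish is now 24 days.
Change in finish: 24 − 23 = +1 days.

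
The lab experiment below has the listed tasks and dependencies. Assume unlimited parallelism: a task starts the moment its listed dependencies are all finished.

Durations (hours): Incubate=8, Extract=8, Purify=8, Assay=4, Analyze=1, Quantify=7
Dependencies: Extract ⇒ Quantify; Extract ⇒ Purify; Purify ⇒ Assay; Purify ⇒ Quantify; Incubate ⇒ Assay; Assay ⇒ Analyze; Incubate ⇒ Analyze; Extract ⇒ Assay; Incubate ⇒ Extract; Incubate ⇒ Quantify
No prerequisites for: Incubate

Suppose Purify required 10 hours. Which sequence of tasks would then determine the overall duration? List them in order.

Baseline: Incubate→Extract→Purify→Quantify = 8+8+8+7 = 31 → 31 hours.
Purify lies on that path, so at 10 hours the path becomes 33 hours.
That remains the longest chain; total 33 hours.

Incubate, Extract, Purify, Quantify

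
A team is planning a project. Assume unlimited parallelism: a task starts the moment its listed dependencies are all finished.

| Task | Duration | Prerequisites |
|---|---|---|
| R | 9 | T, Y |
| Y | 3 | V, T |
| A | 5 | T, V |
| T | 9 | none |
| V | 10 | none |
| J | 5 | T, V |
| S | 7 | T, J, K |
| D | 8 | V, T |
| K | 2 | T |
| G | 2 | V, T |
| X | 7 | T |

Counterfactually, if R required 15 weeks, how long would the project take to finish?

28

Actual critical path: V→Y→R = 10+3+9 = 22 ⇒ 22 weeks.
Since R is critical, the +6 change carries straight to that chain (now 28 weeks).
No other chain overtakes it, so the finish is 28 weeks.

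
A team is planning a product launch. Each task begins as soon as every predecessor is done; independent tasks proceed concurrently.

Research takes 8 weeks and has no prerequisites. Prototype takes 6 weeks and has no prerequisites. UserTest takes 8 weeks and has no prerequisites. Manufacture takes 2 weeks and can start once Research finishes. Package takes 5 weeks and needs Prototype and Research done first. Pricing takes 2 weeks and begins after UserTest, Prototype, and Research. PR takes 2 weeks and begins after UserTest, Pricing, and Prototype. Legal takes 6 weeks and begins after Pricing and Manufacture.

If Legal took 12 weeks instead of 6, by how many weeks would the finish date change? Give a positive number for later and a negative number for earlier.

6

Actual critical path: Research→Manufacture→Legal = 8+2+6 = 16 ⇒ 16 weeks.
Legal is on the critical path; changing it to 12 makes that path 22 weeks.
No other chain overtakes it, so the finish is 22 weeks.
Change in finish: 22 − 16 = +6 weeks.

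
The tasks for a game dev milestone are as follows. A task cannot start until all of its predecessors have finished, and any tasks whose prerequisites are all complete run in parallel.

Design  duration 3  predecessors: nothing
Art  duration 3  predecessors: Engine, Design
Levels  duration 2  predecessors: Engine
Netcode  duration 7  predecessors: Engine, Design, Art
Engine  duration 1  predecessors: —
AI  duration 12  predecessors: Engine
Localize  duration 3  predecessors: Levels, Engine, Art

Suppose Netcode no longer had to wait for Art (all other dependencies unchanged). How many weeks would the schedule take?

Before: longest chain Design→Art→Netcode = 3+3+7 = 13, finish 13.
Without Art→Netcode, Netcode's earliest start moves from 6 to 3.
The longest chain is now Engine→AI = 1+12 = 13, so the schedule takes 13 weeks.

13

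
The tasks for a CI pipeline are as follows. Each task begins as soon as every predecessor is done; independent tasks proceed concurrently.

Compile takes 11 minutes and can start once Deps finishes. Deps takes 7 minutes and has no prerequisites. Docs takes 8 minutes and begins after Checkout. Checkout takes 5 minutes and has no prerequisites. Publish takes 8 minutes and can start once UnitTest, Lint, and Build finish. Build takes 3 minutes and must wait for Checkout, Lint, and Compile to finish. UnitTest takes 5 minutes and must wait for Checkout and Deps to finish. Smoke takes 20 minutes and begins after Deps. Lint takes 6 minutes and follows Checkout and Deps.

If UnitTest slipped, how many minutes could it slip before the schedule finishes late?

The longest chain is Deps→Compile→Build→Publish = 7+11+3+8 = 29; overall finish 29 minutes.
Longest path through UnitTest: 20 minutes (earliest finish 12, latest finish 21).
So UnitTest can slip 21 − 12 = 9 minutes.

9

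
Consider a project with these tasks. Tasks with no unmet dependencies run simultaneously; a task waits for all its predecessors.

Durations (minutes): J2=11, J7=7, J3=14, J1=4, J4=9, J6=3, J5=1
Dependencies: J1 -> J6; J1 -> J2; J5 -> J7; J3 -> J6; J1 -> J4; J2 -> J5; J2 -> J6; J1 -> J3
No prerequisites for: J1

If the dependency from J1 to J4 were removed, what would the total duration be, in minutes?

23

With the dependency in place, J1→J2→J5→J7 = 4+11+1+7 = 23 sets the finish at 23 minutes.
Without J1→J4, J4's earliest start moves from 4 to 0.
The longest chain is now J1→J2→J5→J7 = 4+11+1+7 = 23, so the plan takes 23 minutes.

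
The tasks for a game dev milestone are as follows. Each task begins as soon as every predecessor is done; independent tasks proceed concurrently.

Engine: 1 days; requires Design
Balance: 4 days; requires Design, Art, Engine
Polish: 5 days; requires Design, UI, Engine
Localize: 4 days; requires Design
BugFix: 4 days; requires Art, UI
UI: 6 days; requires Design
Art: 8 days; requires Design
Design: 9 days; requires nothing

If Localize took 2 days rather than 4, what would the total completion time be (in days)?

21

Actual critical path: Design→Art→Balance = 9+8+4 = 21 ⇒ 21 days.
The longest path through Localize is only 13 days, so Localize has float 8.
That remains the longest chain; total 21 days.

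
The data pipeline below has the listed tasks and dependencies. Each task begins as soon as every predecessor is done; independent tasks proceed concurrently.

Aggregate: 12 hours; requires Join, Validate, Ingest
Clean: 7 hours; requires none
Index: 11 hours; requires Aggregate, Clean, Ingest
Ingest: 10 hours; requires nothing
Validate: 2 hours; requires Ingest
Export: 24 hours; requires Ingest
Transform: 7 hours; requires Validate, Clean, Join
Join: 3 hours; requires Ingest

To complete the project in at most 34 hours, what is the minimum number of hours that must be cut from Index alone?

2

Current finish: 36 hours; target: 34.
Index is on every critical path, so each hour cut from Index cuts the finish by one (this holds down to a finish of 34).
Need 36 − 34 = 2 hours off Index → Index becomes 9 hours, finish becomes 34.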